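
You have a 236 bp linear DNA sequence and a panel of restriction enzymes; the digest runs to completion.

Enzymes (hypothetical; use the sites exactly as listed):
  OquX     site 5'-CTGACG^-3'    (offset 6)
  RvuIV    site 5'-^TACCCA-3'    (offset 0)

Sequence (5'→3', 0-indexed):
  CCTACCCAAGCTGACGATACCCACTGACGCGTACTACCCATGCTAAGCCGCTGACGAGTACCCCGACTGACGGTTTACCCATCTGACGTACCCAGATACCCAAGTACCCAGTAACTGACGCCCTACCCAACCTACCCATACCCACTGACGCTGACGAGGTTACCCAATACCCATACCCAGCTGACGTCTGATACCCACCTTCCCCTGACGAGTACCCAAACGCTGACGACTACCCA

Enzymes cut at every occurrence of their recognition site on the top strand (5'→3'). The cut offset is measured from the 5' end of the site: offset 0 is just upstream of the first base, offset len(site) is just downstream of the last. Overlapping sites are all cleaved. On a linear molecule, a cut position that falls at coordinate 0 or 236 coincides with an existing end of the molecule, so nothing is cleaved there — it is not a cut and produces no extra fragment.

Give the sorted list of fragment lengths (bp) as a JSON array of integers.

[1,2,2,2,3,3,4,5,5,6,6,6,6,7,8,8,9,12,12,13,13,14,16,16,16,19,22]

Scan for sites:
  OquX CTGACG/6: at [10, 23, 50, 66, 82, 114, 144, 150, 180, 204, 222] ⇒ [16, 29, 56, 72, 88, 120, 150, 156, 186, 210, 228]
  RvuIV TACCCA/0: at [2, 17, 34, 75, 88, 96, 104, 123, 132, 138, 160, 167, 173, 191, 212, 230] ⇒ [2, 17, 34, 75, 88, 96, 104, 123, 132, 138, 160, 167, 173, 191, 212, 230]

Pooled cuts: [2, 16, 17, 29, 34, 56, 72, 75, 88, 96, 104, 120, 123, 132, 138, 150, 156, 160, 167, 173, 186, 191, 210, 212, 228, 230]

Fragment lengths:
  [0,2): 2 bp
  [2,16): 14 bp
  [16,17): 1 bp
  [17,29): 12 bp
  [29,34): 5 bp
  [34,56): 22 bp
  [56,72): 16 bp
  [72,75): 3 bp
  [75,88): 13 bp
  [88,96): 8 bp
  [96,104): 8 bp
  [104,120): 16 bp
  [120,123): 3 bp
  [123,132): 9 bp
  [132,138): 6 bp
  [138,150): 12 bp
  [150,156): 6 bp
  [156,160): 4 bp
  [160,167): 7 bp
  [167,173): 6 bp
  [173,186): 13 bp
  [186,191): 5 bp
  [191,210): 19 bp
  [210,212): 2 bp
  [212,228): 16 bp
  [228,230): 2 bp
  [230,236): 6 bp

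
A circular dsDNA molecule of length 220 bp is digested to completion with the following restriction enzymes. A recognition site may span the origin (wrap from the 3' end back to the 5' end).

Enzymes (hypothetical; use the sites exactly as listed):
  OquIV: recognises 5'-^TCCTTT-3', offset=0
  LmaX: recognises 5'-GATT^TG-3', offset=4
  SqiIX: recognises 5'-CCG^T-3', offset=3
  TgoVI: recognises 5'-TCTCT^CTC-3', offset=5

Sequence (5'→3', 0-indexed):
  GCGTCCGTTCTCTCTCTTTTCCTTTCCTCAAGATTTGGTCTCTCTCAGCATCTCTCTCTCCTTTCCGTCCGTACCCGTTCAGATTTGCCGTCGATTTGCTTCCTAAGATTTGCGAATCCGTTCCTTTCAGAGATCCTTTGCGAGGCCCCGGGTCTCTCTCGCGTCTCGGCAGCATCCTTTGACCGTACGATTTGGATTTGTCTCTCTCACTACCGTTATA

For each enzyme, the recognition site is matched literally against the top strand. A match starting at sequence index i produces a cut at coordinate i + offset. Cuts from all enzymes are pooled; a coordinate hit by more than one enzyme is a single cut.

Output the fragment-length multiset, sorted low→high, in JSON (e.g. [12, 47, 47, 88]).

[1,1,2,4,5,6,6,6,6,6,7,7,8,8,9,10,10,11,12,12,12,14,16,17,24]

Scan for sites:
  OquIV (TCCTTT, off=0): starts [19, 58, 121, 133, 174] → cuts [19, 58, 121, 133, 174]
  LmaX (GATTTG, off=4): starts [31, 81, 92, 106, 188, 194] → cuts [35, 85, 96, 110, 192, 198]
  SqiIX (CCGT, off=3): starts [4, 64, 68, 74, 87, 117, 182, 212] → cuts [7, 67, 71, 77, 90, 120, 185, 215]
  TgoVI (TCTCTCTC, off=5): starts [8, 38, 50, 52, 152, 200] → cuts [13, 43, 55, 57, 157, 205]

Pooled cuts: [7, 13, 19, 35, 43, 55, 57, 58, 67, 71, 77, 85, 90, 96, 110, 120, 121, 133, 157, 174, 185, 192, 198, 205, 215]

Fragment lengths:
  7→13: 6 bp
  13→19: 6 bp
  19→35: 16 bp
  35→43: 8 bp
  43→55: 12 bp
  55→57: 2 bp
  57→58: 1 bp
  58→67: 9 bp
  67→71: 4 bp
  71→77: 6 bp
  77→85: 8 bp
  85→90: 5 bp
  90→96: 6 bp
  96→110: 14 bp
  110→120: 10 bp
  120→121: 1 bp
  121→133: 12 bp
  133→157: 24 bp
  157→174: 17 bp
  174→185: 11 bp
  185→192: 7 bp
  192→198: 6 bp
  198→205: 7 bp
  205→215: 10 bp
  215→7 (wrap): 220-215+7 = 12 bp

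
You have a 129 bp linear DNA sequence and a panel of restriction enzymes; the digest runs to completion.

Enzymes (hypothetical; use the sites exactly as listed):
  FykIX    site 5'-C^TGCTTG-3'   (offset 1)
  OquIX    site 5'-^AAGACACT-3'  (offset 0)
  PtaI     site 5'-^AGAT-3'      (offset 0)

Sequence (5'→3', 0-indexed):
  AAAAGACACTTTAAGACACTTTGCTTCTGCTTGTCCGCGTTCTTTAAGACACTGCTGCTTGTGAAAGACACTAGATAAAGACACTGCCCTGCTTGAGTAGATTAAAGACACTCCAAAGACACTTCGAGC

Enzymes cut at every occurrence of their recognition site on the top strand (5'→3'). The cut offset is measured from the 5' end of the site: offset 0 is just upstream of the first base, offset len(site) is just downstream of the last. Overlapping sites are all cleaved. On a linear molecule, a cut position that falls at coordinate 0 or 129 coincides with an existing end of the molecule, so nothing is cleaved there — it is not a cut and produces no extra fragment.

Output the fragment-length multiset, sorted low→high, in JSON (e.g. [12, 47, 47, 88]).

[2,5,6,8,9,9,10,10,11,12,14,15,18]

Per-enzyme occurrences:
  FykIX CTGCTTG/1: at [26, 54, 88] ⇒ [27, 55, 89]
  OquIX AAGACACT/0: at [2, 12, 45, 64, 77, 104, 115] ⇒ [2, 12, 45, 64, 77, 104, 115]
  PtaI AGAT/0: at [72, 98] ⇒ [72, 98]

All cut coordinates (distinct, sorted): [2, 12, 27, 45, 55, 64, 72, 77, 89, 98, 104, 115]

Fragment lengths:
  [0,2): 2 bp
  [2,12): 10 bp
  [12,27): 15 bp
  [27,45): 18 bp
  [45,55): 10 bp
  [55,64): 9 bp
  [64,72): 8 bp
  [72,77): 5 bp
  [77,89): 12 bp
  [89,98): 9 bp
  [98,104): 6 bp
  [104,115): 11 bp
  [115,129): 14 bp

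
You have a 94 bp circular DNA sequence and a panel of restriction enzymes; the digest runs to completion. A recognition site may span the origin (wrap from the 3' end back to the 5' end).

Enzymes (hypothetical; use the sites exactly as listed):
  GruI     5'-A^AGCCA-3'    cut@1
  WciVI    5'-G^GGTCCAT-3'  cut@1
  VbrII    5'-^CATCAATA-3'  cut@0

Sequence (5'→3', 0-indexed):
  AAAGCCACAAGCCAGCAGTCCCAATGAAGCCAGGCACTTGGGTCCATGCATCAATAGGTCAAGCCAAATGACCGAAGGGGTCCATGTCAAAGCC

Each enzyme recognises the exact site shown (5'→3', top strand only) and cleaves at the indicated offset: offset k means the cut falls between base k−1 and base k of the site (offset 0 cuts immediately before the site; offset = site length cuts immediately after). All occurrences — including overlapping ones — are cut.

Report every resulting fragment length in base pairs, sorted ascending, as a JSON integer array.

[6,7,8,12,13,13,17,18]

Per-enzyme occurrences:
  GruI (AAGCCA, off=1): starts [1, 8, 26, 60, 89] → cuts [2, 9, 27, 61, 90]
  WciVI (GGGTCCAT, off=1): starts [39, 77] → cuts [40, 78]
  VbrII (CATCAATA, off=0): starts [48] → cuts [48]

All cut coordinates (distinct, sorted): [2, 9, 27, 40, 48, 61, 78, 90]

Fragment lengths:
  2→9: 7 bp
  9→27: 18 bp
  27→40: 13 bp
  40→48: 8 bp
  48→61: 13 bp
  61→78: 17 bp
  78→90: 12 bp
  90→2 (wrap): 94-90+2 = 6 bp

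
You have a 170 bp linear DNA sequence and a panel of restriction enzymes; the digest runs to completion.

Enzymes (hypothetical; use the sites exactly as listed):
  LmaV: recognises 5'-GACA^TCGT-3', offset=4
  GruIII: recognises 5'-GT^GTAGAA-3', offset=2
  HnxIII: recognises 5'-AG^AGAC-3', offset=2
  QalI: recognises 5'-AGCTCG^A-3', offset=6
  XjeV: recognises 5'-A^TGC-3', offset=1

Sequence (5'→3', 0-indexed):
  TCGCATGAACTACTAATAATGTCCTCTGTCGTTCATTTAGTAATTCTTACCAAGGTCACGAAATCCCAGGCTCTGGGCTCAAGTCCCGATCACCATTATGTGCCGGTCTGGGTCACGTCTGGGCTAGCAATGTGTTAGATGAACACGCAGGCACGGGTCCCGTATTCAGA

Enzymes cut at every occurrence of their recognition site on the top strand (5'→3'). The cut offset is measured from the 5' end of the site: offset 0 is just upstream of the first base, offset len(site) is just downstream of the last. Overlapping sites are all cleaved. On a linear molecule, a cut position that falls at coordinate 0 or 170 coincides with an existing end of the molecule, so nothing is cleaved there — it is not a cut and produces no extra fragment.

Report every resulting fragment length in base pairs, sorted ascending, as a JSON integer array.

Site scan:
  LmaV (GACATCGT, off=4): no sites
  GruIII (GTGTAGAA, off=2): no sites
  HnxIII (AGAGAC, off=2): no sites
  QalI (AGCTCGA, off=6): no sites
  XjeV (ATGC, off=1): no sites

Pooled cuts: ∅

Fragments:
  no cuts → one linear fragment of 170 bp

[170]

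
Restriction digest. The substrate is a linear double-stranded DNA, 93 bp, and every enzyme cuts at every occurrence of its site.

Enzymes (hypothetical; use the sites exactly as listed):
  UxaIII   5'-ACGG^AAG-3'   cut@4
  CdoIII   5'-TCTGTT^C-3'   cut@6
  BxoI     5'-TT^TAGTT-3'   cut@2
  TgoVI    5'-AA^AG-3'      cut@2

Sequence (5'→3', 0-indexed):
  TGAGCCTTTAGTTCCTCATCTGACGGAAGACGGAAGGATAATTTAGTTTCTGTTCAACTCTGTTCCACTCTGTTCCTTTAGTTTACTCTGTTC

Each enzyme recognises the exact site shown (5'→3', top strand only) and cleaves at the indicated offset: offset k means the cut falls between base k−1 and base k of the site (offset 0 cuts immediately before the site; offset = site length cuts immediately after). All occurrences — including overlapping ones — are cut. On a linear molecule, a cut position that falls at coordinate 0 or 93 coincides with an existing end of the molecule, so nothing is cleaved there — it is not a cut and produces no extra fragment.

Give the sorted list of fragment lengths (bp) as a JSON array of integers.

Scan for sites:
  UxaIII ACGGAAG/4: at [22, 29] ⇒ [26, 33]
  CdoIII TCTGTTC/6: at [48, 58, 68, 86] ⇒ [54, 64, 74, 92]
  BxoI TTTAGTT/2: at [6, 41, 76] ⇒ [8, 43, 78]
  TgoVI (AAAG, off=2): no sites

Pooled cuts: [8, 26, 33, 43, 54, 64, 74, 78, 92]

Fragments:
  [0,8): 8 bp
  [8,26): 18 bp
  [26,33): 7 bp
  [33,43): 10 bp
  [43,54): 11 bp
  [54,64): 10 bp
  [64,74): 10 bp
  [74,78): 4 bp
  [78,92): 14 bp
  [92,93): 1 bp

[1,4,7,8,10,10,10,11,14,18]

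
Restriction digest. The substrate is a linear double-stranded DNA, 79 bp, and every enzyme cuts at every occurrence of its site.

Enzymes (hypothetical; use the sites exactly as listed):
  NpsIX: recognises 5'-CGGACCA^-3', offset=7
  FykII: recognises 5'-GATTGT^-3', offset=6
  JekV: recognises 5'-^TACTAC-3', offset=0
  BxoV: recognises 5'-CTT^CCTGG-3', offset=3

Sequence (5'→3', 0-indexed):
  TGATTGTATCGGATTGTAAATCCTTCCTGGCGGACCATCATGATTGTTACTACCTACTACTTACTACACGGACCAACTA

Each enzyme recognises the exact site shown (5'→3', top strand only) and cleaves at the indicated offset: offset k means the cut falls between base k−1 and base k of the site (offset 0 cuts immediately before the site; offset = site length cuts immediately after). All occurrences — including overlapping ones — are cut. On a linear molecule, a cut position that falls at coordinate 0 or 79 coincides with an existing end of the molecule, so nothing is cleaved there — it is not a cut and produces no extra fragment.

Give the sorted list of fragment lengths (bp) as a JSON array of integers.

Per-enzyme occurrences:
  NpsIX (CGGACCA, off=7): starts [30, 68] → cuts [37, 75]
  FykII (GATTGT, off=6): starts [1, 11, 41] → cuts [7, 17, 47]
  JekV (TACTAC, off=0): starts [47, 54, 61] → cuts [47, 54, 61]
  BxoV (CTTCCTGG, off=3): starts [22] → cuts [25]

Pooled cuts: [7, 17, 25, 37, 47, 54, 61, 75]

Fragment lengths:
  [0,7): 7 bp
  [7,17): 10 bp
  [17,25): 8 bp
  [25,37): 12 bp
  [37,47): 10 bp
  [47,54): 7 bp
  [54,61): 7 bp
  [61,75): 14 bp
  [75,79): 4 bp

[4,7,7,7,8,10,10,12,14]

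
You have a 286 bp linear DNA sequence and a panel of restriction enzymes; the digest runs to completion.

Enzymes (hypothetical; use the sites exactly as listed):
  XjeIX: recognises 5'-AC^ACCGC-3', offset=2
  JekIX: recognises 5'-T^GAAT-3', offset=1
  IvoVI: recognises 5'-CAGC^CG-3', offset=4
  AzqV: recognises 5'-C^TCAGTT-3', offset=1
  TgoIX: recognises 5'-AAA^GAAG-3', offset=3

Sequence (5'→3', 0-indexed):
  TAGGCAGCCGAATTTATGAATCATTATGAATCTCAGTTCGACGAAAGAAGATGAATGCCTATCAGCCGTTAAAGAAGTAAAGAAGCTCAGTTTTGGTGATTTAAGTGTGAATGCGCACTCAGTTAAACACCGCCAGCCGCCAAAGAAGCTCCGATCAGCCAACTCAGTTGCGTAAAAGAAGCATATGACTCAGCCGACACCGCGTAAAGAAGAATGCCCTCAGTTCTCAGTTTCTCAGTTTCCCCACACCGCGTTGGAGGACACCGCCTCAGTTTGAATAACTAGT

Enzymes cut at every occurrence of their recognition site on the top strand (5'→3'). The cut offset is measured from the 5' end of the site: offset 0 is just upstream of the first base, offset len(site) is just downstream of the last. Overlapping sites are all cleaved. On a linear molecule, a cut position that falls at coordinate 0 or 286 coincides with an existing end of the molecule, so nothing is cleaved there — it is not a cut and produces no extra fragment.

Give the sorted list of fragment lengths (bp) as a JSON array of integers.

Per-enzyme occurrences:
  XjeIX ACACCGC/2: at [126, 196, 245, 260] ⇒ [128, 198, 247, 262]
  JekIX TGAAT/1: at [16, 26, 51, 107, 274] ⇒ [17, 27, 52, 108, 275]
  IvoVI CAGCCG/4: at [4, 62, 133, 190] ⇒ [8, 66, 137, 194]
  AzqV CTCAGTT/1: at [31, 85, 117, 162, 218, 225, 233, 267] ⇒ [32, 86, 118, 163, 219, 226, 234, 268]
  TgoIX AAAGAAG/3: at [43, 70, 78, 141, 174, 205] ⇒ [46, 73, 81, 144, 177, 208]

All cut coordinates (distinct, sorted): [8, 17, 27, 32, 46, 52, 66, 73, 81, 86, 108, 118, 128, 137, 144, 163, 177, 194, 198, 208, 219, 226, 234, 247, 262, 268, 275]

Fragments:
  [0,8): 8 bp
  [8,17): 9 bp
  [17,27): 10 bp
  [27,32): 5 bp
  [32,46): 14 bp
  [46,52): 6 bp
  [52,66): 14 bp
  [66,73): 7 bp
  [73,81): 8 bp
  [81,86): 5 bp
  [86,108): 22 bp
  [108,118): 10 bp
  [118,128): 10 bp
  [128,137): 9 bp
  [137,144): 7 bp
  [144,163): 19 bp
  [163,177): 14 bp
  [177,194): 17 bp
  [194,198): 4 bp
  [198,208): 10 bp
  [208,219): 11 bp
  [219,226): 7 bp
  [226,234): 8 bp
  [234,247): 13 bp
  [247,262): 15 bp
  [262,268): 6 bp
  [268,275): 7 bp
  [275,286): 11 bp

[4,5,5,6,6,7,7,7,7,8,8,8,9,9,10,10,10,10,11,11,13,14,14,14,15,17,19,22]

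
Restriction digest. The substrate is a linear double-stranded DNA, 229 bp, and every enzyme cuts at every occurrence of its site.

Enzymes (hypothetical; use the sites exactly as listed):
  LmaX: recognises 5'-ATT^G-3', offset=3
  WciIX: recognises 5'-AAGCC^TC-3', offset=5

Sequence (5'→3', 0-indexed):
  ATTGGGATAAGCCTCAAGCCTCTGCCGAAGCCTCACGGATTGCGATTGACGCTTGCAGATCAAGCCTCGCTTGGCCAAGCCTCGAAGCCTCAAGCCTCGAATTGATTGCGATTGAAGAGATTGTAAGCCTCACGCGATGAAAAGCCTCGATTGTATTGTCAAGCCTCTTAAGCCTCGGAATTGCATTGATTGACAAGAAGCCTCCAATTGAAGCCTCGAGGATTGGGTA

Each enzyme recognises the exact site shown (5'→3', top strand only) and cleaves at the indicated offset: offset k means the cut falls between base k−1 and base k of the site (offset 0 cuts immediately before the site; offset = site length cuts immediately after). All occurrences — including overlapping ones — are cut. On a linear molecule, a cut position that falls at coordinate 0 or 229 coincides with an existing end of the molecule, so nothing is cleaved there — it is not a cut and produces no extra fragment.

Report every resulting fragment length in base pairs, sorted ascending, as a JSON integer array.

Per-enzyme occurrences:
  LmaX ATTG/3: at [0, 38, 44, 100, 104, 110, 119, 149, 154, 179, 184, 188, 206, 221] ⇒ [3, 41, 47, 103, 107, 113, 122, 152, 157, 182, 187, 191, 209, 224]
  WciIX AAGCCTC/5: at [8, 15, 27, 61, 76, 84, 91, 124, 141, 160, 169, 197, 210] ⇒ [13, 20, 32, 66, 81, 89, 96, 129, 146, 165, 174, 202, 215]

Pooled cuts: [3, 13, 20, 32, 41, 47, 66, 81, 89, 96, 103, 107, 113, 122, 129, 146, 152, 157, 165, 174, 182, 187, 191, 202, 209, 215, 224]

Fragments:
  [0,3): 3 bp
  [3,13): 10 bp
  [13,20): 7 bp
  [20,32): 12 bp
  [32,41): 9 bp
  [41,47): 6 bp
  [47,66): 19 bp
  [66,81): 15 bp
  [81,89): 8 bp
  [89,96): 7 bp
  [96,103): 7 bp
  [103,107): 4 bp
  [107,113): 6 bp
  [113,122): 9 bp
  [122,129): 7 bp
  [129,146): 17 bp
  [146,152): 6 bp
  [152,157): 5 bp
  [157,165): 8 bp
  [165,174): 9 bp
  [174,182): 8 bp
  [182,187): 5 bp
  [187,191): 4 bp
  [191,202): 11 bp
  [202,209): 7 bp
  [209,215): 6 bp
  [215,224): 9 bp
  [224,229): 5 bp

[3,4,4,5,5,5,6,6,6,6,7,7,7,7,7,8,8,8,9,9,9,9,10,11,12,15,17,19]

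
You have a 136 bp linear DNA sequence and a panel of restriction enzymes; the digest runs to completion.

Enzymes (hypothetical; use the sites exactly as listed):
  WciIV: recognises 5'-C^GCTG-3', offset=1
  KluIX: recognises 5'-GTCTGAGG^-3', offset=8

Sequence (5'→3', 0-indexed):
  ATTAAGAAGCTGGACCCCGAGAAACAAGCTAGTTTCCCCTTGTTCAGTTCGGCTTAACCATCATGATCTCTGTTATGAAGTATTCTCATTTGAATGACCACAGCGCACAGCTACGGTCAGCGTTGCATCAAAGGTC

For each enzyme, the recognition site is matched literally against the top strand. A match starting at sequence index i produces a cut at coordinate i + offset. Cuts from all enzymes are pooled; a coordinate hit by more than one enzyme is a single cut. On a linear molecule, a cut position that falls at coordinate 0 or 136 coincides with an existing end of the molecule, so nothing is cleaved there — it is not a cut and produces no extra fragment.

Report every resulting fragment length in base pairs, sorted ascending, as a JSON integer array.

[136]

Per-enzyme occurrences:
  WciIV (CGCTG, off=1): no sites
  KluIX (GTCTGAGG, off=8): no sites

Pooled cuts: ∅

Fragment lengths:
  no cuts → one linear fragment of 136 bp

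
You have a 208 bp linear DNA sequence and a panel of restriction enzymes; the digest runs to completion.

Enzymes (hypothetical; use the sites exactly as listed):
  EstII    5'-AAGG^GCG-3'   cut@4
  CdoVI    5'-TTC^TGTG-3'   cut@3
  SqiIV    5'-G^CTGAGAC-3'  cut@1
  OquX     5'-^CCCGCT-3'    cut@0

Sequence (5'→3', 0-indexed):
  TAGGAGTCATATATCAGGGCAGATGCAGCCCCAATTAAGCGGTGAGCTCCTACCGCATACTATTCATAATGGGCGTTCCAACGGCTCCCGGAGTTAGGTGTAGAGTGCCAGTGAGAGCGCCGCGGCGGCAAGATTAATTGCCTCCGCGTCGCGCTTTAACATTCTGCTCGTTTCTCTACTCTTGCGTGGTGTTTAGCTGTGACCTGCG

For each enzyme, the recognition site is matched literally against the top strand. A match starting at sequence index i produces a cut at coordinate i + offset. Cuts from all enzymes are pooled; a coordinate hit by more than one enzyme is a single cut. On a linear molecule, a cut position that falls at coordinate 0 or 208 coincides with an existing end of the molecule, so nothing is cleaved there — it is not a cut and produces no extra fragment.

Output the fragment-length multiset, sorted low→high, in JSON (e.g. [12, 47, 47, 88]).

[208]

Site scan:
  EstII (AAGGGCG, off=4): no sites
  CdoVI (TTCTGTG, off=3): no sites
  SqiIV (GCTGAGAC, off=1): no sites
  OquX (CCCGCT, off=0): no sites

Pooled cuts: ∅

Fragments:
  no cuts → one linear fragment of 208 bp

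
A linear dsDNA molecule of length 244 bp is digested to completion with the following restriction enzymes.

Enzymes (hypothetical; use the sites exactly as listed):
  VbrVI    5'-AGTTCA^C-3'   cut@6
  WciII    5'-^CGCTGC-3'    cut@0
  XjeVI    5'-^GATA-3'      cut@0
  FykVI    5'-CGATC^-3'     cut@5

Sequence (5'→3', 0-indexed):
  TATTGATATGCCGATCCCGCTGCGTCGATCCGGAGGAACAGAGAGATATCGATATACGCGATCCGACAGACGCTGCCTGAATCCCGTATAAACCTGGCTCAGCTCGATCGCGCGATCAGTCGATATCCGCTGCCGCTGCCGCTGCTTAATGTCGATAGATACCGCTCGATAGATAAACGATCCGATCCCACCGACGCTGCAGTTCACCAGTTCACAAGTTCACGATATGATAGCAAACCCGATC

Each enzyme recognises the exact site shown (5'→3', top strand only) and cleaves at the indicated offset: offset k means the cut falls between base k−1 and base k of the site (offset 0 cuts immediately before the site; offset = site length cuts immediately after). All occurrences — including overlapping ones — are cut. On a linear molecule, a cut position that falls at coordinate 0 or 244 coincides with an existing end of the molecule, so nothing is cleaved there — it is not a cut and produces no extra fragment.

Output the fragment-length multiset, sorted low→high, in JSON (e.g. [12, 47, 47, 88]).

[1,1,4,4,4,4,5,5,6,6,6,6,7,7,8,8,8,10,11,12,12,13,13,14,14,16,39]

Site scan:
  VbrVI (AGTTCAC, off=6): starts [200, 208, 216] → cuts [206, 214, 222]
  WciII (CGCTGC, off=0): starts [17, 70, 127, 133, 139, 194] → cuts [17, 70, 127, 133, 139, 194]
  XjeVI (GATA, off=0): starts [4, 44, 50, 121, 153, 157, 167, 171, 223, 228] → cuts [4, 44, 50, 121, 153, 157, 167, 171, 223, 228]
  FykVI (CGATC, off=5): starts [11, 25, 58, 104, 112, 177, 182, 239] → cuts [16, 30, 63, 109, 117, 182, 187] (position 244 is a terminus of the linear molecule — no cut)

Pooled cuts: [4, 16, 17, 30, 44, 50, 63, 70, 109, 117, 121, 127, 133, 139, 153, 157, 167, 171, 182, 187, 194, 206, 214, 222, 223, 228]

Fragments:
  [0,4): 4 bp
  [4,16): 12 bp
  [16,17): 1 bp
  [17,30): 13 bp
  [30,44): 14 bp
  [44,50): 6 bp
  [50,63): 13 bp
  [63,70): 7 bp
  [70,109): 39 bp
  [109,117): 8 bp
  [117,121): 4 bp
  [121,127): 6 bp
  [127,133): 6 bp
  [133,139): 6 bp
  [139,153): 14 bp
  [153,157): 4 bp
  [157,167): 10 bp
  [167,171): 4 bp
  [171,182): 11 bp
  [182,187): 5 bp
  [187,194): 7 bp
  [194,206): 12 bp
  [206,214): 8 bp
  [214,222): 8 bp
  [222,223): 1 bp
  [223,228): 5 bp
  [228,244): 16 bp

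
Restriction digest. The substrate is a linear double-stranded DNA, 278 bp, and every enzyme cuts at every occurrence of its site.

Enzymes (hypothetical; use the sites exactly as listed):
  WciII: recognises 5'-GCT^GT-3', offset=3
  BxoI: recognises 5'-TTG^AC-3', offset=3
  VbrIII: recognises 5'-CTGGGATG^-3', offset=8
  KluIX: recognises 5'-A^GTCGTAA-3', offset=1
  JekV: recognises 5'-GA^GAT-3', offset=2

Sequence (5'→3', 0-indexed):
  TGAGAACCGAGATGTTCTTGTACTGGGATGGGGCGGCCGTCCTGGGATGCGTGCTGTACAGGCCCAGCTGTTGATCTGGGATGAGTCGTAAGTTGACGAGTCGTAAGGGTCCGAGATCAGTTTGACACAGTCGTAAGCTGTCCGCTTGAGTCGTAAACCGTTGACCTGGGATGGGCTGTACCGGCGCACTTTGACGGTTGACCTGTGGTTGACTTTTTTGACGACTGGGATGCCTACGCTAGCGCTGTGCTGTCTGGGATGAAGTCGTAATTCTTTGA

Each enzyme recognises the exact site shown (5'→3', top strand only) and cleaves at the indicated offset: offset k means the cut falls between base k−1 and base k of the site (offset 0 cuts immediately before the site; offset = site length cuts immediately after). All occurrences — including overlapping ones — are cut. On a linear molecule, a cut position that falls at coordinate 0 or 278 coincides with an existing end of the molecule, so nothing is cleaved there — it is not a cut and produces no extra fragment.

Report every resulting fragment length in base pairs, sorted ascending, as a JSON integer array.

[1,2,4,4,5,5,6,7,9,10,10,10,10,10,10,11,11,12,14,14,14,14,15,15,16,19,20]

Per-enzyme occurrences:
  WciII GCTGT/3: at [52, 66, 136, 174, 243, 248] ⇒ [55, 69, 139, 177, 246, 251]
  BxoI TTGAC/3: at [92, 121, 160, 190, 197, 208, 217] ⇒ [95, 124, 163, 193, 200, 211, 220]
  VbrIII CTGGGATG/8: at [22, 41, 75, 165, 224, 253] ⇒ [30, 49, 83, 173, 232, 261]
  KluIX AGTCGTAA/1: at [83, 98, 128, 148, 262] ⇒ [84, 99, 129, 149, 263]
  JekV GAGAT/2: at [8, 112] ⇒ [10, 114]

All cut coordinates (distinct, sorted): [10, 30, 49, 55, 69, 83, 84, 95, 99, 114, 124, 129, 139, 149, 163, 173, 177, 193, 200, 211, 220, 232, 246, 251, 261, 263]

Fragments:
  [0,10): 10 bp
  [10,30): 20 bp
  [30,49): 19 bp
  [49,55): 6 bp
  [55,69): 14 bp
  [69,83): 14 bp
  [83,84): 1 bp
  [84,95): 11 bp
  [95,99): 4 bp
  [99,114): 15 bp
  [114,124): 10 bp
  [124,129): 5 bp
  [129,139): 10 bp
  [139,149): 10 bp
  [149,163): 14 bp
  [163,173): 10 bp
  [173,177): 4 bp
  [177,193): 16 bp
  [193,200): 7 bp
  [200,211): 11 bp
  [211,220): 9 bp
  [220,232): 12 bp
  [232,246): 14 bp
  [246,251): 5 bp
  [251,261): 10 bp
  [261,263): 2 bp
  [263,278): 15 bp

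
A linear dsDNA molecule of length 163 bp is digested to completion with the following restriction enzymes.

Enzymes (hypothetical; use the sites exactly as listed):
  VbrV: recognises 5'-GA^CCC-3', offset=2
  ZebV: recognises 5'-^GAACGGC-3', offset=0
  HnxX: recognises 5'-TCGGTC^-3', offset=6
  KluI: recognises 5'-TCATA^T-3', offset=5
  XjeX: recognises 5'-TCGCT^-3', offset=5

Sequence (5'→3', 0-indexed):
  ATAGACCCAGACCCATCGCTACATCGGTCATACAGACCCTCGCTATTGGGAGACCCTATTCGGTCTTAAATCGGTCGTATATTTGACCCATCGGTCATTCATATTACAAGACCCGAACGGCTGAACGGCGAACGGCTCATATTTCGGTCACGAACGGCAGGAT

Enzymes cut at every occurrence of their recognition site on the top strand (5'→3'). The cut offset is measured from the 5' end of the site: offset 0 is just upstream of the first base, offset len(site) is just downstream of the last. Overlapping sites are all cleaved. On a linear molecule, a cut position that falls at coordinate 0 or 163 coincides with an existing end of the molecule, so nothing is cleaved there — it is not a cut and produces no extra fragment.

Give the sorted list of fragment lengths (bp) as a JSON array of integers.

[2,3,5,6,7,7,7,8,8,8,8,9,9,9,10,10,11,12,12,12]

Site scan:
  VbrV GACCC/2: at [3, 9, 34, 51, 84, 109] ⇒ [5, 11, 36, 53, 86, 111]
  ZebV GAACGGC/0: at [114, 122, 129, 151] ⇒ [114, 122, 129, 151]
  HnxX TCGGTC/6: at [23, 59, 70, 90, 143] ⇒ [29, 65, 76, 96, 149]
  KluI TCATAT/5: at [98, 136] ⇒ [103, 141]
  XjeX TCGCT/5: at [15, 39] ⇒ [20, 44]

Pooled cuts: [5, 11, 20, 29, 36, 44, 53, 65, 76, 86, 96, 103, 111, 114, 122, 129, 141, 149, 151]

Fragment lengths:
  [0,5): 5 bp
  [5,11): 6 bp
  [11,20): 9 bp
  [20,29): 9 bp
  [29,36): 7 bp
  [36,44): 8 bp
  [44,53): 9 bp
  [53,65): 12 bp
  [65,76): 11 bp
  [76,86): 10 bp
  [86,96): 10 bp
  [96,103): 7 bp
  [103,111): 8 bp
  [111,114): 3 bp
  [114,122): 8 bp
  [122,129): 7 bp
  [129,141): 12 bp
  [141,149): 8 bp
  [149,151): 2 bp
  [151,163): 12 bp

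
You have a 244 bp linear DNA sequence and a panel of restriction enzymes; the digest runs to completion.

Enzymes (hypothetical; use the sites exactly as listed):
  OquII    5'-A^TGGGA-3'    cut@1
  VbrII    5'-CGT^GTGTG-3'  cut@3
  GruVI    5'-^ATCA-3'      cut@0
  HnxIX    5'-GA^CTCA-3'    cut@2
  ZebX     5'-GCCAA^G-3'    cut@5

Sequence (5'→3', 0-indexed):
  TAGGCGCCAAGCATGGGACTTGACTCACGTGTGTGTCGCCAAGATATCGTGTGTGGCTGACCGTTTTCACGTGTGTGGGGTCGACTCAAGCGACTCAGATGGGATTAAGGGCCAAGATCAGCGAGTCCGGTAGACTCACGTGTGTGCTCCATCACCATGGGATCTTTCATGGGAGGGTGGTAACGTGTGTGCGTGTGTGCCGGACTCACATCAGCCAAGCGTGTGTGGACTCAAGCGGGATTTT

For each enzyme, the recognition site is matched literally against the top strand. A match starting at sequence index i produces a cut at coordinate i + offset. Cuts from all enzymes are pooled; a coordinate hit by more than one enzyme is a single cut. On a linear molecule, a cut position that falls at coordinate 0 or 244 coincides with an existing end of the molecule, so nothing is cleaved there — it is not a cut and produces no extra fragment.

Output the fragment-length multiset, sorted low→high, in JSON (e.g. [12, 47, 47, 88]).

[1,3,4,5,6,7,7,7,7,8,8,9,9,9,10,10,10,12,12,12,15,16,17,18,22]

Per-enzyme occurrences:
  OquII ATGGGA/1: at [12, 98, 156, 168] ⇒ [13, 99, 157, 169]
  VbrII CGTGTGTG/3: at [27, 47, 69, 138, 183, 191, 219] ⇒ [30, 50, 72, 141, 186, 194, 222]
  GruVI ATCA/0: at [116, 150, 209] ⇒ [116, 150, 209]
  HnxIX GACTCA/2: at [21, 82, 91, 132, 202, 227] ⇒ [23, 84, 93, 134, 204, 229]
  ZebX GCCAAG/5: at [5, 37, 110, 213] ⇒ [10, 42, 115, 218]

Pooled cuts: [10, 13, 23, 30, 42, 50, 72, 84, 93, 99, 115, 116, 134, 141, 150, 157, 169, 186, 194, 204, 209, 218, 222, 229]

Fragment lengths:
  [0,10): 10 bp
  [10,13): 3 bp
  [13,23): 10 bp
  [23,30): 7 bp
  [30,42): 12 bp
  [42,50): 8 bp
  [50,72): 22 bp
  [72,84): 12 bp
  [84,93): 9 bp
  [93,99): 6 bp
  [99,115): 16 bp
  [115,116): 1 bp
  [116,134): 18 bp
  [134,141): 7 bp
  [141,150): 9 bp
  [150,157): 7 bp
  [157,169): 12 bp
  [169,186): 17 bp
  [186,194): 8 bp
  [194,204): 10 bp
  [204,209): 5 bp
  [209,218): 9 bp
  [218,222): 4 bp
  [222,229): 7 bp
  [229,244): 15 bp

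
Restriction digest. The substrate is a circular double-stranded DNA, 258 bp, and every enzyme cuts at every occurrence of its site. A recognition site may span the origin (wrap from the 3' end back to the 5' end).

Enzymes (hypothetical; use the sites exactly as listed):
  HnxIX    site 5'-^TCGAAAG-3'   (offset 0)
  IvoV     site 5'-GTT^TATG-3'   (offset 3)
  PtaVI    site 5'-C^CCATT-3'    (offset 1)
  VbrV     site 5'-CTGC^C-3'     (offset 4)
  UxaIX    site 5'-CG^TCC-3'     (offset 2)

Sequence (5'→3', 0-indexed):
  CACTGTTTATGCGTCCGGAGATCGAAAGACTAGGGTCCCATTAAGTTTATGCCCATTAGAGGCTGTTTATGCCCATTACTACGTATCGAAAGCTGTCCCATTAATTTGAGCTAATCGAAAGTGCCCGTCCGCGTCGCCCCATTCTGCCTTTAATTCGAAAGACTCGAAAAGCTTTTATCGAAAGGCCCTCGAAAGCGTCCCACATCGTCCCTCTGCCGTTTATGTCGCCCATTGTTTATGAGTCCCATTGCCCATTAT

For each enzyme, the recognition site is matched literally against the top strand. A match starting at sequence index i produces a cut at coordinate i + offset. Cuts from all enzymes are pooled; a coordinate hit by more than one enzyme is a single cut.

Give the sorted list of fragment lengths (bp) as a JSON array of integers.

[4,5,5,6,7,7,8,8,8,8,9,9,9,10,10,11,11,12,13,13,14,15,16,17,23]

Site scan:
  HnxIX TCGAAAG/0: at [21, 85, 114, 154, 177, 188] ⇒ [21, 85, 114, 154, 177, 188]
  IvoV GTTTATG/3: at [4, 44, 64, 217, 233] ⇒ [7, 47, 67, 220, 236]
  PtaVI CCCATT/1: at [36, 51, 71, 96, 137, 227, 243, 250] ⇒ [37, 52, 72, 97, 138, 228, 244, 251]
  VbrV CTGCC/4: at [143, 212] ⇒ [147, 216]
  UxaIX CGTCC/2: at [11, 125, 195, 205] ⇒ [13, 127, 197, 207]

Pooled cuts: [7, 13, 21, 37, 47, 52, 67, 72, 85, 97, 114, 127, 138, 147, 154, 177, 188, 197, 207, 216, 220, 228, 236, 244, 251]

Fragments:
  7→13: 6 bp
  13→21: 8 bp
  21→37: 16 bp
  37→47: 10 bp
  47→52: 5 bp
  52→67: 15 bp
  67→72: 5 bp
  72→85: 13 bp
  85→97: 12 bp
  97→114: 17 bp
  114→127: 13 bp
  127→138: 11 bp
  138→147: 9 bp
  147→154: 7 bp
  154→177: 23 bp
  177→188: 11 bp
  188→197: 9 bp
  197→207: 10 bp
  207→216: 9 bp
  216→220: 4 bp
  220→228: 8 bp
  228→236: 8 bp
  236→244: 8 bp
  244→251: 7 bp
  251→7 (wrap): 258-251+7 = 14 bp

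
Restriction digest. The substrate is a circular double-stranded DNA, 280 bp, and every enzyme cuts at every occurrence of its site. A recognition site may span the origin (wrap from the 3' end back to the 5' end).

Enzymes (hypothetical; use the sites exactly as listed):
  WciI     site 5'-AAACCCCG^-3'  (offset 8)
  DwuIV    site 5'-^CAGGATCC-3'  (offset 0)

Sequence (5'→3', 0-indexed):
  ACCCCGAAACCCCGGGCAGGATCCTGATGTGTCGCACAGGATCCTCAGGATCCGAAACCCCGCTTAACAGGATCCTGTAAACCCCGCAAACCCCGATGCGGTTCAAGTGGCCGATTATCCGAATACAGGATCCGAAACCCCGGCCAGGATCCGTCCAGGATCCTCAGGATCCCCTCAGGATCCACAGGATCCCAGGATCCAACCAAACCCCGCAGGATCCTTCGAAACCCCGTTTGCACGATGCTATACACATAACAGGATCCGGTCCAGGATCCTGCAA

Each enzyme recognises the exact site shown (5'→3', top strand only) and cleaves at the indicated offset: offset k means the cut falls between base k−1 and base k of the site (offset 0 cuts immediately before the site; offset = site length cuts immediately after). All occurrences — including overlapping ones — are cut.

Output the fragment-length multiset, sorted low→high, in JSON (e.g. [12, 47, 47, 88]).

Per-enzyme occurrences:
  WciI (AAACCCCG, off=8): starts [6, 54, 78, 87, 134, 204, 224, 278] → cuts [6, 14, 62, 86, 95, 142, 212, 232]
  DwuIV (CAGGATCC, off=0): starts [16, 36, 45, 67, 125, 144, 155, 164, 175, 184, 192, 212, 255, 267] → cuts [16, 36, 45, 67, 125, 144, 155, 164, 175, 184, 192, 212, 255, 267]

Pooled cuts: [6, 14, 16, 36, 45, 62, 67, 86, 95, 125, 142, 144, 155, 164, 175, 184, 192, 212, 232, 255, 267]

Fragments:
  6→14: 8 bp
  14→16: 2 bp
  16→36: 20 bp
  36→45: 9 bp
  45→62: 17 bp
  62→67: 5 bp
  67→86: 19 bp
  86→95: 9 bp
  95→125: 30 bp
  125→142: 17 bp
  142→144: 2 bp
  144→155: 11 bp
  155→164: 9 bp
  164→175: 11 bp
  175→184: 9 bp
  184→192: 8 bp
  192→212: 20 bp
  212→232: 20 bp
  232→255: 23 bp
  255→267: 12 bp
  267→6 (wrap): 280-267+6 = 19 bp

[2,2,5,8,8,9,9,9,9,11,11,12,17,17,19,19,20,20,20,23,30]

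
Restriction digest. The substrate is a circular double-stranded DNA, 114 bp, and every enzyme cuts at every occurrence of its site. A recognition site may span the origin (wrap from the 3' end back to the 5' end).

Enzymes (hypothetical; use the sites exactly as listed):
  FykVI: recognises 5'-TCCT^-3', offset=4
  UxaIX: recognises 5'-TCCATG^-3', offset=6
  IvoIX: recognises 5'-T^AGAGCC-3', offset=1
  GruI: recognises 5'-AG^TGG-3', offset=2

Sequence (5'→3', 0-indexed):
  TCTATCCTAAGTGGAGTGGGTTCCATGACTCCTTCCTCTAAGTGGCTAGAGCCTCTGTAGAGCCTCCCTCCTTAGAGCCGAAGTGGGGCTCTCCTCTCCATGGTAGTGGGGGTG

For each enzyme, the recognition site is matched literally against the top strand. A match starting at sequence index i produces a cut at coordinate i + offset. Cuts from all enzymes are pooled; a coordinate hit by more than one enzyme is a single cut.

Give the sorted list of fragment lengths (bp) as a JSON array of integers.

Scan for sites:
  FykVI TCCT/4: at [4, 29, 33, 68, 91] ⇒ [8, 33, 37, 72, 95]
  UxaIX TCCATG/6: at [21, 96] ⇒ [27, 102]
  IvoIX TAGAGCC/1: at [46, 57, 72] ⇒ [47, 58, 73]
  GruI AGTGG/2: at [9, 14, 40, 81, 104] ⇒ [11, 16, 42, 83, 106]

Pooled cuts: [8, 11, 16, 27, 33, 37, 42, 47, 58, 72, 73, 83, 95, 102, 106]

Fragments:
  8→11: 3 bp
  11→16: 5 bp
  16→27: 11 bp
  27→33: 6 bp
  33→37: 4 bp
  37→42: 5 bp
  42→47: 5 bp
  47→58: 11 bp
  58→72: 14 bp
  72→73: 1 bp
  73→83: 10 bp
  83→95: 12 bp
  95→102: 7 bp
  102→106: 4 bp
  106→8 (wrap): 114-106+8 = 16 bp

[1,3,4,4,5,5,5,6,7,10,11,11,12,14,16]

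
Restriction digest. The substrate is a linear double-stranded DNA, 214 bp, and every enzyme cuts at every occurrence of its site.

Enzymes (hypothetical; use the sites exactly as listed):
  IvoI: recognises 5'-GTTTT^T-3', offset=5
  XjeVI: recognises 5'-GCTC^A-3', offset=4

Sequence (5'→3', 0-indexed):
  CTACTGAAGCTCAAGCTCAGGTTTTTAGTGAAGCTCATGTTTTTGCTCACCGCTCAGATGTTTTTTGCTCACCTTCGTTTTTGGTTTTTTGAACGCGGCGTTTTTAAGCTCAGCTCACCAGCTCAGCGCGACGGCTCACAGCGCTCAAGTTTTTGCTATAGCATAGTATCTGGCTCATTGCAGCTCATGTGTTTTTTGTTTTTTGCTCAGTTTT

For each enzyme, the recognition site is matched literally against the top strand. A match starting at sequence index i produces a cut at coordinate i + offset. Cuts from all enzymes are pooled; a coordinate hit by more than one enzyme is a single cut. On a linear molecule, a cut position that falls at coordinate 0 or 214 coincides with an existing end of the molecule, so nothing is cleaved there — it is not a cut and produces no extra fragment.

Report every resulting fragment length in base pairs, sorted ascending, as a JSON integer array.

[5,5,6,6,6,6,7,7,7,7,7,7,7,8,9,9,9,10,11,11,12,13,16,23]

Site scan:
  IvoI GTTTTT/5: at [20, 38, 59, 76, 83, 99, 148, 190, 197] ⇒ [25, 43, 64, 81, 88, 104, 153, 195, 202]
  XjeVI GCTCA/4: at [8, 14, 32, 44, 51, 66, 107, 112, 120, 133, 142, 172, 182, 204] ⇒ [12, 18, 36, 48, 55, 70, 111, 116, 124, 137, 146, 176, 186, 208]

Pooled cuts: [12, 18, 25, 36, 43, 48, 55, 64, 70, 81, 88, 104, 111, 116, 124, 137, 146, 153, 176, 186, 195, 202, 208]

Fragment lengths:
  [0,12): 12 bp
  [12,18): 6 bp
  [18,25): 7 bp
  [25,36): 11 bp
  [36,43): 7 bp
  [43,48): 5 bp
  [48,55): 7 bp
  [55,64): 9 bp
  [64,70): 6 bp
  [70,81): 11 bp
  [81,88): 7 bp
  [88,104): 16 bp
  [104,111): 7 bp
  [111,116): 5 bp
  [116,124): 8 bp
  [124,137): 13 bp
  [137,146): 9 bp
  [146,153): 7 bp
  [153,176): 23 bp
  [176,186): 10 bp
  [186,195): 9 bp
  [195,202): 7 bp
  [202,208): 6 bp
  [208,214): 6 bp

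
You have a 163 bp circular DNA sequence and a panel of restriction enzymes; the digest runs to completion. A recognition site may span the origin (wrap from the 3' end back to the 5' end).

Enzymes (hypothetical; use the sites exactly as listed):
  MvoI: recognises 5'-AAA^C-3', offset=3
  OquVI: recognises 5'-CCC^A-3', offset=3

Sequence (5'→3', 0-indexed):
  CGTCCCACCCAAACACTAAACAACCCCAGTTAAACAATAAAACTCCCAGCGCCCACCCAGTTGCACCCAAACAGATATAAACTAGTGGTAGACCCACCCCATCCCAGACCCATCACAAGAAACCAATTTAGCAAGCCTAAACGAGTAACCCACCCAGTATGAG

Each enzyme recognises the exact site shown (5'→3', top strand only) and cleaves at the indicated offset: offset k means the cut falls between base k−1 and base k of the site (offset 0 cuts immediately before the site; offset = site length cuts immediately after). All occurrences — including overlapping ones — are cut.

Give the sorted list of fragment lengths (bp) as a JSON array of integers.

Scan for sites:
  MvoI (AAAC, off=3): starts [10, 17, 31, 39, 68, 78, 119, 138] → cuts [13, 20, 34, 42, 71, 81, 122, 141]
  OquVI (CCCA, off=3): starts [3, 7, 24, 44, 51, 55, 65, 92, 97, 102, 108, 148, 152] → cuts [6, 10, 27, 47, 54, 58, 68, 95, 100, 105, 111, 151, 155]

All cut coordinates (distinct, sorted): [6, 10, 13, 20, 27, 34, 42, 47, 54, 58, 68, 71, 81, 95, 100, 105, 111, 122, 141, 151, 155]

Fragments:
  6→10: 4 bp
  10→13: 3 bp
  13→20: 7 bp
  20→27: 7 bp
  27→34: 7 bp
  34→42: 8 bp
  42→47: 5 bp
  47→54: 7 bp
  54→58: 4 bp
  58→68: 10 bp
  68→71: 3 bp
  71→81: 10 bp
  81→95: 14 bp
  95→100: 5 bp
  100→105: 5 bp
  105→111: 6 bp
  111→122: 11 bp
  122→141: 19 bp
  141→151: 10 bp
  151→155: 4 bp
  155→6 (wrap): 163-155+6 = 14 bp

[3,3,4,4,4,5,5,5,6,7,7,7,7,8,10,10,10,11,14,14,19]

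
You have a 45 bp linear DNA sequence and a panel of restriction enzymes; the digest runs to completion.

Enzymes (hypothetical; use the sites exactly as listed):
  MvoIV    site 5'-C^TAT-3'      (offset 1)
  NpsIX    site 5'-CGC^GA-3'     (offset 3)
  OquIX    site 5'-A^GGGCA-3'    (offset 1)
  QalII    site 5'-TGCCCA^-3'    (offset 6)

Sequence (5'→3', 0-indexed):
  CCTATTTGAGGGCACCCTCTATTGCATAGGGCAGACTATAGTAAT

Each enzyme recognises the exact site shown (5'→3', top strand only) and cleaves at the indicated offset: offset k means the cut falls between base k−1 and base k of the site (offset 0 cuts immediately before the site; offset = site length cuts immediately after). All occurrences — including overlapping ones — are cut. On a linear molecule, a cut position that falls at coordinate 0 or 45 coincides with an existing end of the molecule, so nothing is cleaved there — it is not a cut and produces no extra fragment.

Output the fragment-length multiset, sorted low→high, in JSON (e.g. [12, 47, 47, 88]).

Site scan:
  MvoIV (CTAT, off=1): starts [1, 18, 35] → cuts [2, 19, 36]
  NpsIX (CGCGA, off=3): no sites
  OquIX (AGGGCA, off=1): starts [8, 27] → cuts [9, 28]
  QalII (TGCCCA, off=6): no sites

All cut coordinates (distinct, sorted): [2, 9, 19, 28, 36]

Fragments:
  [0,2): 2 bp
  [2,9): 7 bp
  [9,19): 10 bp
  [19,28): 9 bp
  [28,36): 8 bp
  [36,45): 9 bp

[2,7,8,9,9,10]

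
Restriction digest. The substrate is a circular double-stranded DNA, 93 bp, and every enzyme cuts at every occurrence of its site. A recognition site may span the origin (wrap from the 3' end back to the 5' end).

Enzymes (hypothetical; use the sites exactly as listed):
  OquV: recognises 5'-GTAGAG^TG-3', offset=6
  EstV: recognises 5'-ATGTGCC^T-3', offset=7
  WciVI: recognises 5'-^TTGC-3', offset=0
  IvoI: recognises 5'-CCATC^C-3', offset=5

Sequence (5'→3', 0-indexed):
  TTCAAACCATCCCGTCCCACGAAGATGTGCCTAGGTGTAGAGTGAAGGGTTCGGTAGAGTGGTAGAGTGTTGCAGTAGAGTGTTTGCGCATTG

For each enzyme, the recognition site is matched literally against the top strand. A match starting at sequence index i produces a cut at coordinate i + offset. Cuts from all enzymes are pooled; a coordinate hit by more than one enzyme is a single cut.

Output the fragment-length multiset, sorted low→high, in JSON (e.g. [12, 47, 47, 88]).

[2,3,8,11,11,17,20,21]

Scan for sites:
  OquV GTAGAGTG/6: at [36, 53, 61, 74] ⇒ [42, 59, 67, 80]
  EstV ATGTGCCT/7: at [24] ⇒ [31]
  WciVI TTGC/0: at [69, 83] ⇒ [69, 83]
  IvoI CCATCC/5: at [6] ⇒ [11]

All cut coordinates (distinct, sorted): [11, 31, 42, 59, 67, 69, 80, 83]

Fragment lengths:
  11→31: 20 bp
  31→42: 11 bp
  42→59: 17 bp
  59→67: 8 bp
  67→69: 2 bp
  69→80: 11 bp
  80→83: 3 bp
  83→11 (wrap): 93-83+11 = 21 bp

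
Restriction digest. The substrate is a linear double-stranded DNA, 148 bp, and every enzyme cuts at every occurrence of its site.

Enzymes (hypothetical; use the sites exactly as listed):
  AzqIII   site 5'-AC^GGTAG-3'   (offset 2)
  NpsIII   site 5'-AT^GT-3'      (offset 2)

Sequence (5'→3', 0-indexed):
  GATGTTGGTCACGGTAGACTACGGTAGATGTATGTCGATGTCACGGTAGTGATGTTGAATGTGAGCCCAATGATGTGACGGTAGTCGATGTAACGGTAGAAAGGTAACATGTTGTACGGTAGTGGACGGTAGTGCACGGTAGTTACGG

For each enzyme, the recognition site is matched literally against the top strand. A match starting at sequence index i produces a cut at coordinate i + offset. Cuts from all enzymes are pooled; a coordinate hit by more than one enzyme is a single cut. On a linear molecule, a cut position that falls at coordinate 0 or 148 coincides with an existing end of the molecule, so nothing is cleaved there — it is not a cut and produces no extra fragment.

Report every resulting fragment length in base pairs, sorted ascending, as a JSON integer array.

Scan for sites:
  AzqIII (ACGGTAG, off=2): starts [10, 20, 42, 77, 92, 115, 125, 135] → cuts [12, 22, 44, 79, 94, 117, 127, 137]
  NpsIII (ATGT, off=2): starts [1, 27, 31, 37, 51, 58, 72, 87, 108] → cuts [3, 29, 33, 39, 53, 60, 74, 89, 110]

Pooled cuts: [3, 12, 22, 29, 33, 39, 44, 53, 60, 74, 79, 89, 94, 110, 117, 127, 137]

Fragment lengths:
  [0,3): 3 bp
  [3,12): 9 bp
  [12,22): 10 bp
  [22,29): 7 bp
  [29,33): 4 bp
  [33,39): 6 bp
  [39,44): 5 bp
  [44,53): 9 bp
  [53,60): 7 bp
  [60,74): 14 bp
  [74,79): 5 bp
  [79,89): 10 bp
  [89,94): 5 bp
  [94,110): 16 bp
  [110,117): 7 bp
  [117,127): 10 bp
  [127,137): 10 bp
  [137,148): 11 bp

[3,4,5,5,5,6,7,7,7,9,9,10,10,10,10,11,14,16]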